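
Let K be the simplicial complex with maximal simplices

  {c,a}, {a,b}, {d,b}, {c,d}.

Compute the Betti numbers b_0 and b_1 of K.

K has 4 vertices, 4 edges.
rank ∂_0 = 0, rank ∂_1 = 3 ⇒ b_0 = 4 − 0 − 3 = 1; all invariant factors of ∂_1 are 1 so no torsion. So H_0 ≅ Z.
rank ∂_1 = 3, rank ∂_2 = 0 ⇒ b_1 = 4 − 3 − 0 = 1. So H_1 ≅ Z.

b_0 = 1, b_1 = 1.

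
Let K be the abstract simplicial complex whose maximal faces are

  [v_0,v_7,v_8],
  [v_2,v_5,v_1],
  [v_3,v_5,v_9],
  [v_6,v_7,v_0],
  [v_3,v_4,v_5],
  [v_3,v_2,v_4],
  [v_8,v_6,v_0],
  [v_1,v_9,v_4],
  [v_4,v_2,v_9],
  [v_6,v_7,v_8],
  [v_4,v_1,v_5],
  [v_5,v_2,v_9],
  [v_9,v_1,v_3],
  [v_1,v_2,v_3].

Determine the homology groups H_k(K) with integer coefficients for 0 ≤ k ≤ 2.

Take the total order v_0 < v_1 < v_2 < v_3 < v_4 < v_5 < v_6 < v_7 < v_8 < v_9 on the vertex set. Then K (dimension 2) consists of the simplices:

  0-simplices (10): [v_0], [v_1], [v_2], [v_3], [v_4], [v_5], [v_6], [v_7], [v_8], [v_9]
  1-simplices (21): (21 of them)
  2-simplices (14): (14 of them)

giving chain groups C_0 ≅ Z^10, C_1 ≅ Z^21, C_2 ≅ Z^14.

∂_1: C_1 → C_0 maps an edge to its endpoints' difference, ∂[p,q] = q − p.
This gives a 10×21 integer matrix of rank 8; reducing to Smith normal form yields diagonal entries (1,1,1,1,1,1,1,1).

The boundary map ∂_2: C_2 → C_1 sends each 2-simplex [p,q,r] to [q,r] − [p,r] + [p,q]. For instance
  ∂[v_0,v_7,v_8] = [v_7,v_8] − [v_0,v_8] + [v_0,v_7],
  ∂[v_3,v_4,v_5] = [v_4,v_5] − [v_3,v_5] + [v_3,v_4].
The 21×14 boundary matrix has rank 13 and Smith normal form diag(1,1,1,1,1,1,1,1,1,1,1,1,2).

Computing H_k = (kernel of ∂_k) / (image of ∂_{k+1}):

  H_0: rank C_0 − rank ∂_1 = 10 − 8 = 2, and the invariant factors of ∂_1 are all 1, so H_0 ≅ Z^2.
  H_1: rank ker ∂_1 − rank ∂_2 = (21 − 8) − 13 = 0, and ∂_2 has invariant factor 2 > 1, so H_1 ≅ Z/2.
  H_2: rank ker ∂_2 − rank ∂_3 = (14 − 13) − 0 = 1, and there is no ∂_3, so H_2 ≅ Z.

As a check, the Euler characteristic is 10 − 21 + 14 = 3, which agrees with 2 − 0 + 1 = 3.

H_0 ≅ Z^2,  H_1 ≅ Z/2,  H_2 ≅ Z.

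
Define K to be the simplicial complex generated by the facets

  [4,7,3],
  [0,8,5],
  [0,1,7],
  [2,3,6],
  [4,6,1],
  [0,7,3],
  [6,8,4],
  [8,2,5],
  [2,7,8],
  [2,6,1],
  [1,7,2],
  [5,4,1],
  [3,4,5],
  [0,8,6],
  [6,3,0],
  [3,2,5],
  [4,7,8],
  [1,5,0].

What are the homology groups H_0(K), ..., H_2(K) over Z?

K has 9 vertices, 27 edges, 18 triangles.
rank ∂_0 = 0, rank ∂_1 = 8 ⇒ b_0 = 9 − 0 − 8 = 1; all invariant factors of ∂_1 are 1 so no torsion. So H_0 = Z.
rank ∂_1 = 8, rank ∂_2 = 17 ⇒ b_1 = 27 − 8 − 17 = 2; all invariant factors of ∂_2 are 1 so no torsion. So H_1 = Z^2.
rank ∂_2 = 17, rank ∂_3 = 0 ⇒ b_2 = 18 − 17 − 0 = 1. So H_2 = Z.

H_0 ≅ Z,  H_1 ≅ Z^2,  H_2 ≅ Z.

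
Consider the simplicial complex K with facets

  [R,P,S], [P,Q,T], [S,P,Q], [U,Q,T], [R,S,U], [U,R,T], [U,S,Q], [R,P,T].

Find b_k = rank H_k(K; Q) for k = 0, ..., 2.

Take the total order P < Q < R < S < T < U on the vertex set. Then K (dimension 2) consists of the simplices:

  0-simplices (6): P, Q, R, S, T, U
  1-simplices (12): PQ, PR, PS, PT, QS, QT, QU, RS, RT, RU, SU, TU
  2-simplices (8): PQS, PQT, PRS, PRT, QSU, QTU, RSU, RTU

so the chain groups are C_0 ≅ Z^6, C_1 ≅ Z^12, C_2 ≅ Z^8.

∂_1: C_1 → C_0 sends each edge [p,q] (with p < q) to q − p. For instance
  ∂QT = T − Q.
The 6×12 boundary matrix has rank 5 and Smith normal form diag(1,1,1,1,1).

The boundary map ∂_2: C_2 → C_1 sends each 2-simplex [p,q,r] to [q,r] − [p,r] + [p,q]. For instance
  ∂RTU = TU − RU + RT,
  ∂RSU = SU − RU + RS.
The resulting 12×8 matrix has rank 7, and its Smith normal form has invariant factors (1,1,1,1,1,1,1).

Computing H_k = (kernel of ∂_k) / (image of ∂_{k+1}):

  H_0: rank C_0 − rank ∂_1 = 6 − 5 = 1, and the invariant factors of ∂_1 are all 1, so H_0 ≅ Z.
  H_1: rank ker ∂_1 − rank ∂_2 = (12 − 5) − 7 = 0, and the invariant factors of ∂_2 are all 1, so H_1 ≅ 0.
  H_2: rank ker ∂_2 − rank ∂_3 = (8 − 7) − 0 = 1, and there is no ∂_3, so H_2 ≅ Z.

(K is a triangulation of the 2-sphere S^2.)

Hence the Betti numbers are b_0 = 1, b_1 = 0, b_2 = 1.

b_0 = 1, b_1 = 0, b_2 = 1.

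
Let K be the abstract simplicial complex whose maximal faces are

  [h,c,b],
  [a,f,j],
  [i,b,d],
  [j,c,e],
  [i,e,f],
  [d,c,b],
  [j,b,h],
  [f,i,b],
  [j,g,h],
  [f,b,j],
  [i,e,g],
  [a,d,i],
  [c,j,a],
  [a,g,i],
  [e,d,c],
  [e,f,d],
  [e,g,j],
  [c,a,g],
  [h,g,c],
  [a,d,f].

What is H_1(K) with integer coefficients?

H_1 ≅ Z ⊕ Z/2.

We work with the vertex ordering a < b < c < d < e < f < g < h < i < j. The simplices of K, each written with vertices in increasing order, are:

  0-simplices (10): a, b, c, d, e, f, g, h, i, j
  1-simplices (30): ac, ad, af, ag, ai, aj, bc, bd, bf, bh, bi, bj, cd, ce, cg, ch, cj, de, df, di, ef, eg, ei, ej, fi, fj, gh, gi, gj, hj
  2-simplices (20): acg, acj, adf, adi, afj, agi, bcd, bch, bdi, bfi, bfj, bhj, cde, cej, cgh, def, efi, egi, egj, ghj

so the chain groups are C_0 ≅ Z^10, C_1 ≅ Z^30, C_2 ≅ Z^20.

Boundary ∂_1: C_1 → C_0 is given by ∂[p,q] = [q] − [p]. For instance
  ∂cd = d − c.
The resulting 10×30 matrix has rank 9, and its Smith normal form has invariant factors (1,1,1,1,1,1,1,1,1).

∂_2: C_2 → C_1 sends each 2-simplex [p,q,r] to [q,r] − [p,r] + [p,q]. For instance
  ∂bfj = fj − bj + bf,
  ∂ghj = hj − gj + gh.
As a 30×20 matrix over Z this has rank 20, with invariant factors (1,1,1,1,1,1,1,1,1,1,1,1,1,1,1,1,1,1,1,2).

Computing H_k = (kernel of ∂_k) / (image of ∂_{k+1}):

  H_1: rank ker ∂_1 − rank ∂_2 = (30 − 9) − 20 = 1, and ∂_2 has invariant factor 2 > 1, so H_1 ≅ Z ⊕ Z/2.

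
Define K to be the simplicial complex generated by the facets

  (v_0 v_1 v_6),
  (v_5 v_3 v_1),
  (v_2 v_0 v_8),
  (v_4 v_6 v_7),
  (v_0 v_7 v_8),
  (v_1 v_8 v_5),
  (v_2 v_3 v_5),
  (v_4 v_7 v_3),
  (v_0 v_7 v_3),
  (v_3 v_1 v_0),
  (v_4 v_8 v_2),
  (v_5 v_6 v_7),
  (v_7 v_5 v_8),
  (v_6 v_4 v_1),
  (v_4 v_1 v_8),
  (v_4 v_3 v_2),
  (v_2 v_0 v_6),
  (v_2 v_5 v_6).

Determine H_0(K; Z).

K has 9 vertices, 27 edges, 18 triangles.
rank ∂_0 = 0, rank ∂_1 = 8 ⇒ b_0 = 9 − 0 − 8 = 1; all invariant factors of ∂_1 are 1 so no torsion. So H_0 ≅ Z.

H_0 = Z.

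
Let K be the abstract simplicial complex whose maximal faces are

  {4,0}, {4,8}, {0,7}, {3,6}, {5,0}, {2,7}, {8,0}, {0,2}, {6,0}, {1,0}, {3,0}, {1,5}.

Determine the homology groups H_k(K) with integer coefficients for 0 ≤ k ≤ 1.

H_0 = Z,  H_1 = Z^4.

K has 9 vertices, 12 edges.
rank ∂_0 = 0, rank ∂_1 = 8 ⇒ b_0 = 9 − 0 − 8 = 1; all invariant factors of ∂_1 are 1 so no torsion. So H_0 = Z.
rank ∂_1 = 8, rank ∂_2 = 0 ⇒ b_1 = 12 − 8 − 0 = 4. So H_1 = Z^4.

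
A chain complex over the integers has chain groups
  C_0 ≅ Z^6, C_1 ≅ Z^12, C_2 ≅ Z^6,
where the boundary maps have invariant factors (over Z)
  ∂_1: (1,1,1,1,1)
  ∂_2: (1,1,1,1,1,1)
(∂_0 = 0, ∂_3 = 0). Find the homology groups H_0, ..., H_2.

H_0 = Z,  H_1 = Z,  H_2 = 0.

H_0: b_0 = 6 − 0 − 5 = 1; torsion from ∂_1 factors > 1: none. So H_0 = Z.
H_1: b_1 = 12 − 5 − 6 = 1; torsion from ∂_2 factors > 1: none. So H_1 = Z.
H_2: b_2 = 6 − 6 − 0 = 0; torsion from ∂_3 factors > 1: none. So H_2 = 0.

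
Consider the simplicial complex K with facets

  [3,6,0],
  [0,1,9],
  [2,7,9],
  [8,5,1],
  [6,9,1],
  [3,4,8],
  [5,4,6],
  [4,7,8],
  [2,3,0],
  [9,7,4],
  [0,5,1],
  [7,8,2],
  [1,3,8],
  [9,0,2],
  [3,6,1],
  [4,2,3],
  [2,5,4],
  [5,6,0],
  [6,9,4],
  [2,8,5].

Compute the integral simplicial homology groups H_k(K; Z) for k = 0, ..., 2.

H_0 ≅ Z,  H_1 ≅ Z ⊕ Z/2,  H_2 = 0.

Fix the vertex order 0 < 1 < 2 < 3 < 4 < 5 < 6 < 7 < 8 < 9 and write every simplex with vertices in increasing order. Then dim K = 2 and the simplices of K are:

  0-simplices (10): [0], [1], [2], [3], [4], [5], [6], [7], [8], [9]
  1-simplices (30): (30 of them)
  2-simplices (20): (20 of them)

so the chain groups are C_0 ≅ Z^10, C_1 ≅ Z^30, C_2 ≅ Z^20.

The boundary map ∂_1: C_1 → C_0 is given by ∂[p,q] = [q] − [p]. For instance
  ∂[4,8] = [8] − [4].
As a 10×30 matrix over Z this has rank 9, with invariant factors (1,1,1,1,1,1,1,1,1).

Boundary ∂_2: C_2 → C_1 sends each 2-simplex [p,q,r] to [q,r] − [p,r] + [p,q]. For instance
  ∂[0,1,9] = [1,9] − [0,9] + [0,1],
  ∂[2,4,5] = [4,5] − [2,5] + [2,4].
As a 30×20 matrix over Z this has rank 20, with invariant factors (1,1,1,1,1,1,1,1,1,1,1,1,1,1,1,1,1,1,1,2).

Computing H_k = (kernel of ∂_k) / (image of ∂_{k+1}):

  H_0: rank C_0 − rank ∂_1 = 10 − 9 = 1, and the invariant factors of ∂_1 are all 1, so H_0 ≅ Z.
  H_1: rank ker ∂_1 − rank ∂_2 = (30 − 9) − 20 = 1, and ∂_2 has invariant factor 2 > 1, so H_1 ≅ Z ⊕ Z/2.
  H_2: rank ker ∂_2 − rank ∂_3 = (20 − 20) − 0 = 0, and there is no ∂_3, so H_2 ≅ 0.

(K is a triangulation of the Klein bottle.)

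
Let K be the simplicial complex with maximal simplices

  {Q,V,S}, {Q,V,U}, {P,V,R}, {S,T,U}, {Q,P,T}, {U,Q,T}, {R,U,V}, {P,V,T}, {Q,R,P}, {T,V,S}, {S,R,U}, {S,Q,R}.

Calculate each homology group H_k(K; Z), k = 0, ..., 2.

Order the vertices as P < Q < R < S < T < U < V. Listing each simplex with vertices in this order, K has dimension 2 with simplices:

  0-simplices (7): P, Q, R, S, T, U, V
  1-simplices (18): PQ, PR, PT, PV, QR, QS, QT, QU, QV, RS, RU, RV, ST, SU, SV, TU, TV, UV
  2-simplices (12): PQR, PQT, PRV, PTV, QRS, QSV, QTU, QUV, RSU, RUV, STU, STV

so the chain groups are C_0 ≅ Z^7, C_1 ≅ Z^18, C_2 ≅ Z^12.

The boundary map ∂_1: C_1 → C_0 maps an edge to its endpoints' difference, ∂[p,q] = q − p. For instance
  ∂RV = V − R.
The resulting 7×18 matrix has rank 6, and its Smith normal form has invariant factors (1,1,1,1,1,1).

Boundary ∂_2: C_2 → C_1 maps a triangle to the signed sum of its edges. For instance
  ∂PRV = RV − PV + PR,
  ∂RUV = UV − RV + RU.
The resulting 18×12 matrix has rank 12, and its Smith normal form has invariant factors (1,1,1,1,1,1,1,1,1,1,1,2).

From H_k ≅ ker(∂_k) / im(∂_{k+1}) we obtain:

  H_0: rank C_0 − rank ∂_1 = 7 − 6 = 1, and the invariant factors of ∂_1 are all 1, so H_0 = Z.
  H_1: rank ker ∂_1 − rank ∂_2 = (18 − 6) − 12 = 0, and ∂_2 has invariant factor 2 > 1, so H_1 = Z/2.
  H_2: rank ker ∂_2 − rank ∂_3 = (12 − 12) − 0 = 0, and there is no ∂_3, so H_2 = 0.

As a check, the Euler characteristic is 7 − 18 + 12 = 1, which agrees with 1 − 0 + 0 = 1.

H_0 = Z,  H_1 = Z/2,  H_2 = 0.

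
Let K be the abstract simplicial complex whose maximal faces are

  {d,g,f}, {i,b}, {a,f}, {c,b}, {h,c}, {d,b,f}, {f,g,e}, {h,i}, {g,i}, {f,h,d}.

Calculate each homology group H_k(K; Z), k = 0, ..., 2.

H_0 = Z,  H_1 = Z^3,  H_2 = 0.

We work with the vertex ordering a < b < c < d < e < f < g < h < i. The simplices of K, each written with vertices in increasing order, are:

  0-simplices (9): a, b, c, d, e, f, g, h, i
  1-simplices (15): af, bc, bd, bf, bi, ch, df, dg, dh, ef, eg, fg, fh, gi, hi
  2-simplices (4): bdf, dfg, dfh, efg

giving chain groups C_0 ≅ Z^9, C_1 ≅ Z^15, C_2 ≅ Z^4.

Boundary ∂_1: C_1 → C_0 is given by ∂[p,q] = [q] − [p]. For instance
  ∂bc = c − b.
The resulting 9×15 matrix has rank 8, and its Smith normal form has invariant factors (1,1,1,1,1,1,1,1).

∂_2: C_2 → C_1 maps a triangle to the signed sum of its edges. For instance
  ∂dfh = fh − dh + df,
  ∂bdf = df − bf + bd.
As a 15×4 matrix over Z this has rank 4, with invariant factors (1,1,1,1).

Computing H_k = (kernel of ∂_k) / (image of ∂_{k+1}):

  H_0: rank C_0 − rank ∂_1 = 9 − 8 = 1, and the invariant factors of ∂_1 are all 1, so H_0 ≅ Z.
  H_1: rank ker ∂_1 − rank ∂_2 = (15 − 8) − 4 = 3, and the invariant factors of ∂_2 are all 1, so H_1 ≅ Z^3.
  H_2: rank ker ∂_2 − rank ∂_3 = (4 − 4) − 0 = 0, and there is no ∂_3, so H_2 ≅ 0.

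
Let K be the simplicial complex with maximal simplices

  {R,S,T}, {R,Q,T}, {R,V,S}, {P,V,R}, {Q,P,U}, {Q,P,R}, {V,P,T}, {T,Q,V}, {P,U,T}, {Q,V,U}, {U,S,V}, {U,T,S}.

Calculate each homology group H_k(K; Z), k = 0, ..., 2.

Take the total order P < Q < R < S < T < U < V on the vertex set. Then K (dimension 2) consists of the simplices:

  0-simplices (7): P, Q, R, S, T, U, V
  1-simplices (18): PQ, PR, PT, PU, PV, QR, QT, QU, QV, RS, RT, RV, ST, SU, SV, TU, TV, UV
  2-simplices (12): PQR, PQU, PRV, PTU, PTV, QRT, QTV, QUV, RST, RSV, STU, SUV

so the chain groups are C_0 ≅ Z^7, C_1 ≅ Z^18, C_2 ≅ Z^12.

The boundary map ∂_1: C_1 → C_0 is given by ∂[p,q] = [q] − [p].
This gives a 7×18 integer matrix of rank 6; reducing to Smith normal form yields diagonal entries (1,1,1,1,1,1).

∂_2: C_2 → C_1 sends each 2-simplex [p,q,r] to [q,r] − [p,r] + [p,q]. For instance
  ∂QTV = TV − QV + QT,
  ∂PTV = TV − PV + PT.
This gives a 18×12 integer matrix of rank 12; reducing to Smith normal form yields diagonal entries (1,1,1,1,1,1,1,1,1,1,1,2).

Now H_k = ker ∂_k / im ∂_{k+1}, so:

  H_0: rank C_0 − rank ∂_1 = 7 − 6 = 1, and the invariant factors of ∂_1 are all 1, so H_0 = Z.
  H_1: rank ker ∂_1 − rank ∂_2 = (18 − 6) − 12 = 0, and ∂_2 has invariant factor 2 > 1, so H_1 = Z/2Z.
  H_2: rank ker ∂_2 − rank ∂_3 = (12 − 12) − 0 = 0, and there is no ∂_3, so H_2 = 0.

H_0 ≅ Z,  H_1 ≅ Z/2Z,  H_2 = 0.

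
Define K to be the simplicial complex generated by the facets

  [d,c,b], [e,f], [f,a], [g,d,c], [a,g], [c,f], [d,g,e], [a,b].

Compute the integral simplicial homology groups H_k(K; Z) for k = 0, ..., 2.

H_0 ≅ Z,  H_1 ≅ Z^3,  H_2 = 0.

Order the vertices as a < b < c < d < e < f < g. Listing each simplex with vertices in this order, K has dimension 2 with simplices:

  0-simplices (7): a, b, c, d, e, f, g
  1-simplices (12): ab, af, ag, bc, bd, cd, cf, cg, de, dg, ef, eg
  2-simplices (3): bcd, cdg, deg

so the chain groups are C_0 ≅ Z^7, C_1 ≅ Z^12, C_2 ≅ Z^3.

Boundary ∂_1: C_1 → C_0 is given by ∂[p,q] = [q] − [p].
This gives a 7×12 integer matrix of rank 6; reducing to Smith normal form yields diagonal entries (1,1,1,1,1,1).

Boundary ∂_2: C_2 → C_1 acts by ∂[p,q,r] = [q,r] − [p,r] + [p,q]. For instance
  ∂deg = eg − dg + de,
  ∂cdg = dg − cg + cd.
This gives a 12×3 integer matrix of rank 3; reducing to Smith normal form yields diagonal entries (1,1,1).

Computing H_k = (kernel of ∂_k) / (image of ∂_{k+1}):

  H_0: rank C_0 − rank ∂_1 = 7 − 6 = 1, and the invariant factors of ∂_1 are all 1, so H_0 = Z.
  H_1: rank ker ∂_1 − rank ∂_2 = (12 − 6) − 3 = 3, and the invariant factors of ∂_2 are all 1, so H_1 = Z^3.
  H_2: rank ker ∂_2 − rank ∂_3 = (3 − 3) − 0 = 0, and there is no ∂_3, so H_2 = 0.

As a check, the Euler characteristic is 7 − 12 + 3 = -2, which agrees with 1 − 3 + 0 = -2.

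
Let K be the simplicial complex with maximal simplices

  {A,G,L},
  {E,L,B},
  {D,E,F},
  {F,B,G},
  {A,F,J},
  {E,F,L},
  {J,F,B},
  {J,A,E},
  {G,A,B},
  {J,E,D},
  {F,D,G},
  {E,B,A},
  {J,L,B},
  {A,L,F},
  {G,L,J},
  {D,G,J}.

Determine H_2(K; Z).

Order the vertices as A < B < D < E < F < G < J < L. Listing each simplex with vertices in this order, K has dimension 2 with simplices:

  0-simplices (8): A, B, D, E, F, G, J, L
  1-simplices (24): AB, AE, AF, AG, AJ, AL, BE, BF, BG, BJ, BL, DE, DF, DG, DJ, EF, EJ, EL, FG, FJ, FL, GJ, GL, JL
  2-simplices (16): ABE, ABG, AEJ, AFJ, AFL, AGL, BEL, BFG, BFJ, BJL, DEF, DEJ, DFG, DGJ, EFL, GJL

Hence C_0 ≅ Z^8, C_1 ≅ Z^24, C_2 ≅ Z^16.

Boundary ∂_1: C_1 → C_0 sends each edge [p,q] (with p < q) to q − p.
As a 8×24 matrix over Z this has rank 7, with invariant factors (1,1,1,1,1,1,1).

Boundary ∂_2: C_2 → C_1 acts by ∂[p,q,r] = [q,r] − [p,r] + [p,q]. For instance
  ∂AEJ = EJ − AJ + AE,
  ∂AFJ = FJ − AJ + AF.
The resulting 24×16 matrix has rank 15, and its Smith normal form has invariant factors (1,1,1,1,1,1,1,1,1,1,1,1,1,1,1).

From H_k ≅ ker(∂_k) / im(∂_{k+1}) we obtain:

  H_2: rank ker ∂_2 − rank ∂_3 = (16 − 15) − 0 = 1, and there is no ∂_3, so H_2 ≅ Z.

H_2 = Z.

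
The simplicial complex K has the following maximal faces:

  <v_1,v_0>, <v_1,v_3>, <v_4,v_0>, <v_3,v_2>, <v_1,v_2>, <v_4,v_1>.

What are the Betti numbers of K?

b_0 = 1, b_1 = 2.

Take the total order v_0 < v_1 < v_2 < v_3 < v_4 on the vertex set. Then K (dimension 1) consists of the simplices:

  0-simplices (5): [v_0], [v_1], [v_2], [v_3], [v_4]
  1-simplices (6): [v_0,v_1], [v_0,v_4], [v_1,v_2], [v_1,v_3], [v_1,v_4], [v_2,v_3]

Hence C_0 ≅ Z^5, C_1 ≅ Z^6.

The boundary map ∂_1: C_1 → C_0 sends each edge [p,q] (with p < q) to q − p. For instance
  ∂[v_1,v_3] = [v_3] − [v_1].
The 5×6 boundary matrix has rank 4 and Smith normal form diag(1,1,1,1).

Now H_k = ker ∂_k / im ∂_{k+1}, so:

  H_0: rank C_0 − rank ∂_1 = 5 − 4 = 1, and the invariant factors of ∂_1 are all 1, so H_0 ≅ Z.
  H_1: rank ker ∂_1 − rank ∂_2 = (6 − 4) − 0 = 2, and there is no ∂_2, so H_1 ≅ Z^2.

Hence the Betti numbers are b_0 = 1, b_1 = 2.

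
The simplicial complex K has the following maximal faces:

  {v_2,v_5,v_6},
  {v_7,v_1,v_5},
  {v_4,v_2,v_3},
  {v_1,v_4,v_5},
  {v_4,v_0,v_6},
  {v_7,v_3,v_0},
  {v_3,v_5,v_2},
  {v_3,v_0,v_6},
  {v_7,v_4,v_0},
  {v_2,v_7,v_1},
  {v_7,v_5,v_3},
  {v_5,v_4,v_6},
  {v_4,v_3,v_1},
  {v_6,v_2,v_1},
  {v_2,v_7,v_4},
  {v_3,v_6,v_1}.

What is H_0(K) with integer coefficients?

Order the vertices as v_0 < v_1 < v_2 < v_3 < v_4 < v_5 < v_6 < v_7. Listing each simplex with vertices in this order, K has dimension 2 with simplices:

  0-simplices (8): [v_0], [v_1], [v_2], [v_3], [v_4], [v_5], [v_6], [v_7]
  1-simplices (24): (24 of them)
  2-simplices (16): (16 of them)

Hence C_0 ≅ Z^8, C_1 ≅ Z^24, C_2 ≅ Z^16.

The boundary map ∂_1: C_1 → C_0 is given by ∂[p,q] = [q] − [p]. For instance
  ∂[v_3,v_6] = [v_6] − [v_3].
The 8×24 boundary matrix has rank 7 and Smith normal form diag(1,1,1,1,1,1,1).

Boundary ∂_2: C_2 → C_1 maps a triangle to the signed sum of its edges. For instance
  ∂[v_0,v_4,v_6] = [v_4,v_6] − [v_0,v_6] + [v_0,v_4],
  ∂[v_1,v_3,v_6] = [v_3,v_6] − [v_1,v_6] + [v_1,v_3].
The 24×16 boundary matrix has rank 15 and Smith normal form diag(1,1,1,1,1,1,1,1,1,1,1,1,1,1,1).

Reading off H_k = ker ∂_k / im ∂_{k+1}:

  H_0: rank C_0 − rank ∂_1 = 8 − 7 = 1, and the invariant factors of ∂_1 are all 1, so H_0 ≅ Z.

H_0 ≅ Z.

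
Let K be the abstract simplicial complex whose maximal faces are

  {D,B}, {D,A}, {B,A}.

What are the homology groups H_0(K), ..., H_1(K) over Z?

H_0 = Z,  H_1 = Z.

We work with the vertex ordering A < B < D. The simplices of K, each written with vertices in increasing order, are:

  0-simplices (3): A, B, D
  1-simplices (3): AB, AD, BD

Hence C_0 ≅ Z^3, C_1 ≅ Z^3.

The boundary map ∂_1: C_1 → C_0 is given by ∂[p,q] = [q] − [p].
The 3×3 boundary matrix has rank 2 and Smith normal form diag(1,1).

Computing H_k = (kernel of ∂_k) / (image of ∂_{k+1}):

  H_0: rank C_0 − rank ∂_1 = 3 − 2 = 1, and the invariant factors of ∂_1 are all 1, so H_0 ≅ Z.
  H_1: rank ker ∂_1 − rank ∂_2 = (3 − 2) − 0 = 1, and there is no ∂_2, so H_1 ≅ Z.

As a check, the Euler characteristic is 3 − 3 = 0, which agrees with 1 − 1 = 0.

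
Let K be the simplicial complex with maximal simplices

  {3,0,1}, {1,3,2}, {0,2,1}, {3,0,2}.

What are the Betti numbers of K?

Fix the vertex order 0 < 1 < 2 < 3 and write every simplex with vertices in increasing order. Then dim K = 2 and the simplices of K are:

  0-simplices (4): [0], [1], [2], [3]
  1-simplices (6): [0,1], [0,2], [0,3], [1,2], [1,3], [2,3]
  2-simplices (4): [0,1,2], [0,1,3], [0,2,3], [1,2,3]

giving chain groups C_0 ≅ Z^4, C_1 ≅ Z^6, C_2 ≅ Z^4.

Boundary ∂_1: C_1 → C_0 is given by ∂[p,q] = [q] − [p]. For instance
  ∂[0,1] = [1] − [0].
The 4×6 boundary matrix has rank 3 and Smith normal form diag(1,1,1).

∂_2: C_2 → C_1 acts by ∂[p,q,r] = [q,r] − [p,r] + [p,q]. For instance
  ∂[0,2,3] = [2,3] − [0,3] + [0,2],
  ∂[1,2,3] = [2,3] − [1,3] + [1,2].
The resulting 6×4 matrix has rank 3, and its Smith normal form has invariant factors (1,1,1).

Now H_k = ker ∂_k / im ∂_{k+1}, so:

  H_0: rank C_0 − rank ∂_1 = 4 − 3 = 1, and the invariant factors of ∂_1 are all 1, so H_0 ≅ Z.
  H_1: rank ker ∂_1 − rank ∂_2 = (6 − 3) − 3 = 0, and the invariant factors of ∂_2 are all 1, so H_1 ≅ 0.
  H_2: rank ker ∂_2 − rank ∂_3 = (4 − 3) − 0 = 1, and there is no ∂_3, so H_2 ≅ Z.

As a check, the Euler characteristic is 4 − 6 + 4 = 2, which agrees with 1 − 0 + 1 = 2.

Hence the Betti numbers are b_0 = 1, b_1 = 0, b_2 = 1.

b_0 = 1, b_1 = 0, b_2 = 1.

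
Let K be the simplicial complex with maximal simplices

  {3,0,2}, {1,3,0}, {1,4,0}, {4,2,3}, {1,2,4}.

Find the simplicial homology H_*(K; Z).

H_0 = Z,  H_1 = Z,  H_2 = 0.

K has 5 vertices, 10 edges, 5 triangles.
rank ∂_0 = 0, rank ∂_1 = 4 ⇒ b_0 = 5 − 0 − 4 = 1; all invariant factors of ∂_1 are 1 so no torsion. So H_0 ≅ Z.
rank ∂_1 = 4, rank ∂_2 = 5 ⇒ b_1 = 10 − 4 − 5 = 1; all invariant factors of ∂_2 are 1 so no torsion. So H_1 ≅ Z.
rank ∂_2 = 5, rank ∂_3 = 0 ⇒ b_2 = 5 − 5 − 0 = 0. So H_2 ≅ 0.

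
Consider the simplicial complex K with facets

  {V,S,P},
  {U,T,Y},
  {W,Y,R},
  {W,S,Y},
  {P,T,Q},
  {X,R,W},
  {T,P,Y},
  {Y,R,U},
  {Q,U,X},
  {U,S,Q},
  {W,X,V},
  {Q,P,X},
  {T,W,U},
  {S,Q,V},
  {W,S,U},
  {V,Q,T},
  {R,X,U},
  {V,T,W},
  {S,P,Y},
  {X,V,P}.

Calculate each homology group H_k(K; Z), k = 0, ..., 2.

Take the total order P < Q < R < S < T < U < V < W < X < Y on the vertex set. Then K (dimension 2) consists of the simplices:

  0-simplices (10): P, Q, R, S, T, U, V, W, X, Y
  1-simplices (30): PQ, PS, PT, PV, PX, PY, QS, QT, QU, QV, QX, RU, RW, RX, RY, SU, SV, SW, SY, TU, TV, TW, TY, UW, UX, UY, VW, VX, WX, WY
  2-simplices (20): PQT, PQX, PSV, PSY, PTY, PVX, QSU, QSV, QTV, QUX, RUX, RUY, RWX, RWY, SUW, SWY, TUW, TUY, TVW, VWX

giving chain groups C_0 ≅ Z^10, C_1 ≅ Z^30, C_2 ≅ Z^20.

Boundary ∂_1: C_1 → C_0 maps an edge to its endpoints' difference, ∂[p,q] = q − p. For instance
  ∂TU = U − T.
This gives a 10×30 integer matrix of rank 9; reducing to Smith normal form yields diagonal entries (1,1,1,1,1,1,1,1,1).

The boundary map ∂_2: C_2 → C_1 sends each 2-simplex [p,q,r] to [q,r] − [p,r] + [p,q]. For instance
  ∂SWY = WY − SY + SW,
  ∂PSY = SY − PY + PS.
As a 30×20 matrix over Z this has rank 20, with invariant factors (1,1,1,1,1,1,1,1,1,1,1,1,1,1,1,1,1,1,1,2).

From H_k ≅ ker(∂_k) / im(∂_{k+1}) we obtain:

  H_0: rank C_0 − rank ∂_1 = 10 − 9 = 1, and the invariant factors of ∂_1 are all 1, so H_0 ≅ Z.
  H_1: rank ker ∂_1 − rank ∂_2 = (30 − 9) − 20 = 1, and ∂_2 has invariant factor 2 > 1, so H_1 ≅ Z ⊕ Z/2.
  H_2: rank ker ∂_2 − rank ∂_3 = (20 − 20) − 0 = 0, and there is no ∂_3, so H_2 ≅ 0.

H_0 ≅ Z,  H_1 ≅ Z ⊕ Z/2,  H_2 = 0.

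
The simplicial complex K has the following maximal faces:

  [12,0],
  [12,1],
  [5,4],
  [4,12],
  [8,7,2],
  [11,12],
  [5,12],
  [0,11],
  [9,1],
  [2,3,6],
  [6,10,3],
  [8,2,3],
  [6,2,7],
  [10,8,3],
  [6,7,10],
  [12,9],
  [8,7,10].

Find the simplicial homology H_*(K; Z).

H_0 ≅ Z^2,  H_1 ≅ Z^3,  H_2 ≅ Z.

Take the total order 0 < 1 < 2 < 3 < 4 < 5 < 6 < 7 < 8 < 9 < 10 < 11 < 12 on the vertex set. Then K (dimension 2) consists of the simplices:

  0-simplices (13): [0], [1], [2], [3], [4], [5], [6], [7], [8], [9], [10], [11], [12]
  1-simplices (21): [0,11], [0,12], [1,9], [1,12], [2,3], [2,6], [2,7], [2,8], [3,6], [3,8], [3,10], [4,5], [4,12], [5,12], [6,7], [6,10], [7,8], [7,10], [8,10], [9,12], [11,12]
  2-simplices (8): [2,3,6], [2,3,8], [2,6,7], [2,7,8], [3,6,10], [3,8,10], [6,7,10], [7,8,10]

giving chain groups C_0 ≅ Z^13, C_1 ≅ Z^21, C_2 ≅ Z^8.

The boundary map ∂_1: C_1 → C_0 sends each edge [p,q] (with p < q) to q − p.
The resulting 13×21 matrix has rank 11, and its Smith normal form has invariant factors (1,1,1,1,1,1,1,1,1,1,1).

∂_2: C_2 → C_1 maps a triangle to the signed sum of its edges. For instance
  ∂[2,3,6] = [3,6] − [2,6] + [2,3],
  ∂[2,6,7] = [6,7] − [2,7] + [2,6].
The 21×8 boundary matrix has rank 7 and Smith normal form diag(1,1,1,1,1,1,1).

Reading off H_k = ker ∂_k / im ∂_{k+1}:

  H_0: rank C_0 − rank ∂_1 = 13 − 11 = 2, and the invariant factors of ∂_1 are all 1, so H_0 ≅ Z^2.
  H_1: rank ker ∂_1 − rank ∂_2 = (21 − 11) − 7 = 3, and the invariant factors of ∂_2 are all 1, so H_1 ≅ Z^3.
  H_2: rank ker ∂_2 − rank ∂_3 = (8 − 7) − 0 = 1, and there is no ∂_3, so H_2 ≅ Z.

(K is a triangulation of the disjoint union of the 2-sphere S^2 and a wedge of 3 circles.)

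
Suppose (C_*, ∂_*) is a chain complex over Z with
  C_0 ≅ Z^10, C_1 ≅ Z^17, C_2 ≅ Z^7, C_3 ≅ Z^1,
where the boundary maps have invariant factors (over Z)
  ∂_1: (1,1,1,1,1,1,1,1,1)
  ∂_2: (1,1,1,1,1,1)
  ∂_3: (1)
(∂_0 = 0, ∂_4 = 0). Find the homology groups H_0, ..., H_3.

H_0 ≅ Z,  H_1 ≅ Z^2,  H_2 = 0,  H_3 = 0.

H_0: b_0 = 10 − 0 − 9 = 1; torsion from ∂_1 factors > 1: none. So H_0 ≅ Z.
H_1: b_1 = 17 − 9 − 6 = 2; torsion from ∂_2 factors > 1: none. So H_1 ≅ Z^2.
H_2: b_2 = 7 − 6 − 1 = 0; torsion from ∂_3 factors > 1: none. So H_2 ≅ 0.
H_3: b_3 = 1 − 1 − 0 = 0; torsion from ∂_4 factors > 1: none. So H_3 ≅ 0.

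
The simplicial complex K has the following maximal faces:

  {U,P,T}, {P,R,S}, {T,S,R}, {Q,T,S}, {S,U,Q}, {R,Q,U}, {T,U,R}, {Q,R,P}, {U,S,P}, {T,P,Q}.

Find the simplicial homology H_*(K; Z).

H_0 ≅ Z,  H_1 ≅ Z/2,  H_2 = 0.

Order the vertices as P < Q < R < S < T < U. Listing each simplex with vertices in this order, K has dimension 2 with simplices:

  0-simplices (6): P, Q, R, S, T, U
  1-simplices (15): PQ, PR, PS, PT, PU, QR, QS, QT, QU, RS, RT, RU, ST, SU, TU
  2-simplices (10): PQR, PQT, PRS, PSU, PTU, QRU, QST, QSU, RST, RTU

so the chain groups are C_0 ≅ Z^6, C_1 ≅ Z^15, C_2 ≅ Z^10.

The boundary map ∂_1: C_1 → C_0 is given by ∂[p,q] = [q] − [p].
This gives a 6×15 integer matrix of rank 5; reducing to Smith normal form yields diagonal entries (1,1,1,1,1).

Boundary ∂_2: C_2 → C_1 acts by ∂[p,q,r] = [q,r] − [p,r] + [p,q]. For instance
  ∂PTU = TU − PU + PT,
  ∂QST = ST − QT + QS.
The 15×10 boundary matrix has rank 10 and Smith normal form diag(1,1,1,1,1,1,1,1,1,2).

From H_k ≅ ker(∂_k) / im(∂_{k+1}) we obtain:

  H_0: rank C_0 − rank ∂_1 = 6 − 5 = 1, and the invariant factors of ∂_1 are all 1, so H_0 = Z.
  H_1: rank ker ∂_1 − rank ∂_2 = (15 − 5) − 10 = 0, and ∂_2 has invariant factor 2 > 1, so H_1 = Z/2.
  H_2: rank ker ∂_2 − rank ∂_3 = (10 − 10) − 0 = 0, and there is no ∂_3, so H_2 = 0.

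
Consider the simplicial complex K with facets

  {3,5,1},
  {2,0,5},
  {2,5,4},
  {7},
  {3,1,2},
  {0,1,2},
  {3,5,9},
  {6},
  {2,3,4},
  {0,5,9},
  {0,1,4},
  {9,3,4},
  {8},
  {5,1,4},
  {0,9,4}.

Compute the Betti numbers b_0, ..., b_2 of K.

b_0 = 4, b_1 = 0, b_2 = 0.

K has 10 vertices, 18 edges, 12 triangles.
rank ∂_0 = 0, rank ∂_1 = 6 ⇒ b_0 = 10 − 0 − 6 = 4; all invariant factors of ∂_1 are 1 so no torsion. So H_0 ≅ Z^4.
rank ∂_1 = 6, rank ∂_2 = 12 ⇒ b_1 = 18 − 6 − 12 = 0; ∂_2 has invariant factor(s) [2] giving torsion. So H_1 ≅ Z/2.
rank ∂_2 = 12, rank ∂_3 = 0 ⇒ b_2 = 12 − 12 − 0 = 0. So H_2 ≅ 0.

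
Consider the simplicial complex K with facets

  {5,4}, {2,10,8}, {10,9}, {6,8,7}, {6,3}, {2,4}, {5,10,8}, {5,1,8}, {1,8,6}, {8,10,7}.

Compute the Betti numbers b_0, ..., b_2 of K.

K has 10 vertices, 16 edges, 6 triangles.
rank ∂_0 = 0, rank ∂_1 = 9 ⇒ b_0 = 10 − 0 − 9 = 1; all invariant factors of ∂_1 are 1 so no torsion. So H_0 ≅ Z.
rank ∂_1 = 9, rank ∂_2 = 6 ⇒ b_1 = 16 − 9 − 6 = 1; all invariant factors of ∂_2 are 1 so no torsion. So H_1 ≅ Z.
rank ∂_2 = 6, rank ∂_3 = 0 ⇒ b_2 = 6 − 6 − 0 = 0. So H_2 ≅ 0.

b_0 = 1, b_1 = 1, b_2 = 0.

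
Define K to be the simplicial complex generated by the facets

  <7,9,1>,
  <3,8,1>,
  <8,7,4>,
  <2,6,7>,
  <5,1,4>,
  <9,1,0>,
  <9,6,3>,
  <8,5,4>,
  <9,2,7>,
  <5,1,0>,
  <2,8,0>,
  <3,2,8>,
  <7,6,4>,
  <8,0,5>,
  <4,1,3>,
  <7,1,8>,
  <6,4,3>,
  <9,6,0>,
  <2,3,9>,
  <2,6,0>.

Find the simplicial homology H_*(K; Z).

Fix the vertex order 0 < 1 < 2 < 3 < 4 < 5 < 6 < 7 < 8 < 9 and write every simplex with vertices in increasing order. Then dim K = 2 and the simplices of K are:

  0-simplices (10): [0], [1], [2], [3], [4], [5], [6], [7], [8], [9]
  1-simplices (30): (30 of them)
  2-simplices (20): (20 of them)

Hence C_0 ≅ Z^10, C_1 ≅ Z^30, C_2 ≅ Z^20.

Boundary ∂_1: C_1 → C_0 sends each edge [p,q] (with p < q) to q − p. For instance
  ∂[3,9] = [9] − [3].
The resulting 10×30 matrix has rank 9, and its Smith normal form has invariant factors (1,1,1,1,1,1,1,1,1).

∂_2: C_2 → C_1 acts by ∂[p,q,r] = [q,r] − [p,r] + [p,q]. For instance
  ∂[1,7,8] = [7,8] − [1,8] + [1,7],
  ∂[2,7,9] = [7,9] − [2,9] + [2,7].
As a 30×20 matrix over Z this has rank 20, with invariant factors (1,1,1,1,1,1,1,1,1,1,1,1,1,1,1,1,1,1,1,2).

Reading off H_k = ker ∂_k / im ∂_{k+1}:

  H_0: rank C_0 − rank ∂_1 = 10 − 9 = 1, and the invariant factors of ∂_1 are all 1, so H_0 = Z.
  H_1: rank ker ∂_1 − rank ∂_2 = (30 − 9) − 20 = 1, and ∂_2 has invariant factor 2 > 1, so H_1 = Z × Z/2.
  H_2: rank ker ∂_2 − rank ∂_3 = (20 − 20) − 0 = 0, and there is no ∂_3, so H_2 = 0.

(K is a triangulation of the Klein bottle.)

H_0 ≅ Z,  H_1 ≅ Z × Z/2,  H_2 = 0.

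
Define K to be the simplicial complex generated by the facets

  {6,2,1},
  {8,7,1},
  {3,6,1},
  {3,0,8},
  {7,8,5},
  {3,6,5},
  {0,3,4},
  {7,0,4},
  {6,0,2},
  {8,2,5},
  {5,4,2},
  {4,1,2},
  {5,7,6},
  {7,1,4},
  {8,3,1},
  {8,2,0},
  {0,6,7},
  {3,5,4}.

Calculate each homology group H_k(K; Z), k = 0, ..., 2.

H_0 ≅ Z,  H_1 ≅ Z^2,  H_2 ≅ Z.

Fix the vertex order 0 < 1 < 2 < 3 < 4 < 5 < 6 < 7 < 8 and write every simplex with vertices in increasing order. Then dim K = 2 and the simplices of K are:

  0-simplices (9): [0], [1], [2], [3], [4], [5], [6], [7], [8]
  1-simplices (27): (27 of them)
  2-simplices (18): [0,2,6], [0,2,8], [0,3,4], [0,3,8], [0,4,7], [0,6,7], [1,2,4], [1,2,6], [1,3,6], [1,3,8], [1,4,7], [1,7,8], [2,4,5], [2,5,8], [3,4,5], [3,5,6], [5,6,7], [5,7,8]

giving chain groups C_0 ≅ Z^9, C_1 ≅ Z^27, C_2 ≅ Z^18.

∂_1: C_1 → C_0 maps an edge to its endpoints' difference, ∂[p,q] = q − p. For instance
  ∂[1,8] = [8] − [1].
This gives a 9×27 integer matrix of rank 8; reducing to Smith normal form yields diagonal entries (1,1,1,1,1,1,1,1).

Boundary ∂_2: C_2 → C_1 sends each 2-simplex [p,q,r] to [q,r] − [p,r] + [p,q]. For instance
  ∂[0,4,7] = [4,7] − [0,7] + [0,4],
  ∂[5,6,7] = [6,7] − [5,7] + [5,6].
The 27×18 boundary matrix has rank 17 and Smith normal form diag(1,1,1,1,1,1,1,1,1,1,1,1,1,1,1,1,1).

From H_k ≅ ker(∂_k) / im(∂_{k+1}) we obtain:

  H_0: rank C_0 − rank ∂_1 = 9 − 8 = 1, and the invariant factors of ∂_1 are all 1, so H_0 ≅ Z.
  H_1: rank ker ∂_1 − rank ∂_2 = (27 − 8) − 17 = 2, and the invariant factors of ∂_2 are all 1, so H_1 ≅ Z^2.
  H_2: rank ker ∂_2 − rank ∂_3 = (18 − 17) − 0 = 1, and there is no ∂_3, so H_2 ≅ Z.

(K is a triangulation of the torus T^2.)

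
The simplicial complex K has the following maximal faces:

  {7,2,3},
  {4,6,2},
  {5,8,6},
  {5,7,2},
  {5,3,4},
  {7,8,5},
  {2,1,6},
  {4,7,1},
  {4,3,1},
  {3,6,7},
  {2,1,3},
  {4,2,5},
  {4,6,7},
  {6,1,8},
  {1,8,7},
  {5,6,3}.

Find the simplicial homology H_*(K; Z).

Fix the vertex order 1 < 2 < 3 < 4 < 5 < 6 < 7 < 8 and write every simplex with vertices in increasing order. Then dim K = 2 and the simplices of K are:

  0-simplices (8): [1], [2], [3], [4], [5], [6], [7], [8]
  1-simplices (24): (24 of them)
  2-simplices (16): [1,2,3], [1,2,6], [1,3,4], [1,4,7], [1,6,8], [1,7,8], [2,3,7], [2,4,5], [2,4,6], [2,5,7], [3,4,5], [3,5,6], [3,6,7], [4,6,7], [5,6,8], [5,7,8]

so the chain groups are C_0 ≅ Z^8, C_1 ≅ Z^24, C_2 ≅ Z^16.

∂_1: C_1 → C_0 maps an edge to its endpoints' difference, ∂[p,q] = q − p.
This gives a 8×24 integer matrix of rank 7; reducing to Smith normal form yields diagonal entries (1,1,1,1,1,1,1).

∂_2: C_2 → C_1 acts by ∂[p,q,r] = [q,r] − [p,r] + [p,q]. For instance
  ∂[3,6,7] = [6,7] − [3,7] + [3,6],
  ∂[3,4,5] = [4,5] − [3,5] + [3,4].
As a 24×16 matrix over Z this has rank 15, with invariant factors (1,1,1,1,1,1,1,1,1,1,1,1,1,1,1).

Now H_k = ker ∂_k / im ∂_{k+1}, so:

  H_0: rank C_0 − rank ∂_1 = 8 − 7 = 1, and the invariant factors of ∂_1 are all 1, so H_0 = Z.
  H_1: rank ker ∂_1 − rank ∂_2 = (24 − 7) − 15 = 2, and the invariant factors of ∂_2 are all 1, so H_1 = Z^2.
  H_2: rank ker ∂_2 − rank ∂_3 = (16 − 15) − 0 = 1, and there is no ∂_3, so H_2 = Z.

As a check, the Euler characteristic is 8 − 24 + 16 = 0, which agrees with 1 − 2 + 1 = 0.
(K is a triangulation of the torus T^2.)

H_0 = Z,  H_1 = Z^2,  H_2 = Z.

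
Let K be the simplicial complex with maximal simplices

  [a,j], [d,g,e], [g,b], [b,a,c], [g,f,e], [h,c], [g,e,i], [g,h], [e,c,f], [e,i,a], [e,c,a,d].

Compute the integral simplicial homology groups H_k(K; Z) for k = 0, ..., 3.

Fix the vertex order a < b < c < d < e < f < g < h < i < j and write every simplex with vertices in increasing order. Then dim K = 3 and the simplices of K are:

  0-simplices (10): a, b, c, d, e, f, g, h, i, j
  1-simplices (20): ab, ac, ad, ae, ai, aj, bc, bg, cd, ce, cf, ch, de, dg, ef, eg, ei, fg, gh, gi
  2-simplices (10): abc, acd, ace, ade, aei, cde, cef, deg, efg, egi
  3-simplices (1): acde

Hence C_0 ≅ Z^10, C_1 ≅ Z^20, C_2 ≅ Z^10, C_3 ≅ Z^1.

Boundary ∂_1: C_1 → C_0 sends each edge [p,q] (with p < q) to q − p. For instance
  ∂ac = c − a.
This gives a 10×20 integer matrix of rank 9; reducing to Smith normal form yields diagonal entries (1,1,1,1,1,1,1,1,1).

The boundary map ∂_2: C_2 → C_1 maps a triangle to the signed sum of its edges. For instance
  ∂ace = ce − ae + ac,
  ∂egi = gi − ei + eg.
The 20×10 boundary matrix has rank 9 and Smith normal form diag(1,1,1,1,1,1,1,1,1).

The boundary map ∂_3: C_3 → C_2 sends each 3-simplex σ to the alternating sum Σ_i (−1)^i (σ with its i-th vertex removed). For instance
  ∂acde = cde − ade + ace − acd.
The 10×1 boundary matrix has rank 1 and Smith normal form diag(1).

Now H_k = ker ∂_k / im ∂_{k+1}, so:

  H_0: rank C_0 − rank ∂_1 = 10 − 9 = 1, and the invariant factors of ∂_1 are all 1, so H_0 ≅ Z.
  H_1: rank ker ∂_1 − rank ∂_2 = (20 − 9) − 9 = 2, and the invariant factors of ∂_2 are all 1, so H_1 ≅ Z^2.
  H_2: rank ker ∂_2 − rank ∂_3 = (10 − 9) − 1 = 0, and the invariant factors of ∂_3 are all 1, so H_2 ≅ 0.
  H_3: rank ker ∂_3 − rank ∂_4 = (1 − 1) − 0 = 0, and there is no ∂_4, so H_3 ≅ 0.

H_0 = Z,  H_1 = Z^2,  H_2 = 0,  H_3 = 0.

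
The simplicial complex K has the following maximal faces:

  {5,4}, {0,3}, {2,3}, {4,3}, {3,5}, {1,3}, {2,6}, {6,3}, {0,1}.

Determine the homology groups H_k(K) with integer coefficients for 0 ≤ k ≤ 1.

H_0 = Z,  H_1 = Z^3.

K has 7 vertices, 9 edges.
rank ∂_0 = 0, rank ∂_1 = 6 ⇒ b_0 = 7 − 0 − 6 = 1; all invariant factors of ∂_1 are 1 so no torsion. So H_0 ≅ Z.
rank ∂_1 = 6, rank ∂_2 = 0 ⇒ b_1 = 9 − 6 − 0 = 3. So H_1 ≅ Z^3.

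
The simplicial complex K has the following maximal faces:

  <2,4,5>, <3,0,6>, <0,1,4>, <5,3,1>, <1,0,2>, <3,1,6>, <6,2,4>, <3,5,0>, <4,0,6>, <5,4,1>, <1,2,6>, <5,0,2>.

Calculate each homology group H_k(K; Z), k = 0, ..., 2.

We work with the vertex ordering 0 < 1 < 2 < 3 < 4 < 5 < 6. The simplices of K, each written with vertices in increasing order, are:

  0-simplices (7): [0], [1], [2], [3], [4], [5], [6]
  1-simplices (18): [0,1], [0,2], [0,3], [0,4], [0,5], [0,6], [1,2], [1,3], [1,4], [1,5], [1,6], [2,4], [2,5], [2,6], [3,5], [3,6], [4,5], [4,6]
  2-simplices (12): [0,1,2], [0,1,4], [0,2,5], [0,3,5], [0,3,6], [0,4,6], [1,2,6], [1,3,5], [1,3,6], [1,4,5], [2,4,5], [2,4,6]

Hence C_0 ≅ Z^7, C_1 ≅ Z^18, C_2 ≅ Z^12.

Boundary ∂_1: C_1 → C_0 is given by ∂[p,q] = [q] − [p]. For instance
  ∂[0,3] = [3] − [0].
This gives a 7×18 integer matrix of rank 6; reducing to Smith normal form yields diagonal entries (1,1,1,1,1,1).

∂_2: C_2 → C_1 sends each 2-simplex [p,q,r] to [q,r] − [p,r] + [p,q]. For instance
  ∂[2,4,6] = [4,6] − [2,6] + [2,4],
  ∂[0,3,6] = [3,6] − [0,6] + [0,3].
The 18×12 boundary matrix has rank 12 and Smith normal form diag(1,1,1,1,1,1,1,1,1,1,1,2).

Computing H_k = (kernel of ∂_k) / (image of ∂_{k+1}):

  H_0: rank C_0 − rank ∂_1 = 7 − 6 = 1, and the invariant factors of ∂_1 are all 1, so H_0 = Z.
  H_1: rank ker ∂_1 − rank ∂_2 = (18 − 6) − 12 = 0, and ∂_2 has invariant factor 2 > 1, so H_1 = Z_2.
  H_2: rank ker ∂_2 − rank ∂_3 = (12 − 12) − 0 = 0, and there is no ∂_3, so H_2 = 0.

H_0 = Z,  H_1 = Z_2,  H_2 = 0.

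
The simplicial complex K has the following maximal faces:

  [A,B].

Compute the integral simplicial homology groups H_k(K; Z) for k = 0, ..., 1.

H_0 ≅ Z,  H_1 = 0.

Fix the vertex order A < B and write every simplex with vertices in increasing order. Then dim K = 1 and the simplices of K are:

  0-simplices (2): A, B
  1-simplices (1): AB

giving chain groups C_0 ≅ Z^2, C_1 ≅ Z^1.

∂_1: C_1 → C_0 is given by ∂[p,q] = [q] − [p].
As a 2×1 matrix over Z this has rank 1, with invariant factors (1).

Reading off H_k = ker ∂_k / im ∂_{k+1}:

  H_0: rank C_0 − rank ∂_1 = 2 − 1 = 1, and the invariant factors of ∂_1 are all 1, so H_0 ≅ Z.
  H_1: rank ker ∂_1 − rank ∂_2 = (1 − 1) − 0 = 0, and there is no ∂_2, so H_1 ≅ 0.

As a check, the Euler characteristic is 2 − 1 = 1, which agrees with 1 − 0 = 1.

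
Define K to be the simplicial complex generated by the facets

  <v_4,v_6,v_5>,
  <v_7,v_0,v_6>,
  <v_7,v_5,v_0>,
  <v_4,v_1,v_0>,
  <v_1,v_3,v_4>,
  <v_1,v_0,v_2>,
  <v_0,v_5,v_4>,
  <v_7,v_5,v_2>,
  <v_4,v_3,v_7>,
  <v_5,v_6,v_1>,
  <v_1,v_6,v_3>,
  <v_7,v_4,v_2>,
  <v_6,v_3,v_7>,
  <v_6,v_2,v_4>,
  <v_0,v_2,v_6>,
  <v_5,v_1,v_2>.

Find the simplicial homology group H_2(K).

Fix the vertex order v_0 < v_1 < v_2 < v_3 < v_4 < v_5 < v_6 < v_7 and write every simplex with vertices in increasing order. Then dim K = 2 and the simplices of K are:

  0-simplices (8): [v_0], [v_1], [v_2], [v_3], [v_4], [v_5], [v_6], [v_7]
  1-simplices (24): (24 of them)
  2-simplices (16): (16 of them)

Hence C_0 ≅ Z^8, C_1 ≅ Z^24, C_2 ≅ Z^16.

The boundary map ∂_1: C_1 → C_0 sends each edge [p,q] (with p < q) to q − p.
This gives a 8×24 integer matrix of rank 7; reducing to Smith normal form yields diagonal entries (1,1,1,1,1,1,1).

∂_2: C_2 → C_1 acts by ∂[p,q,r] = [q,r] − [p,r] + [p,q]. For instance
  ∂[v_4,v_5,v_6] = [v_5,v_6] − [v_4,v_6] + [v_4,v_5],
  ∂[v_0,v_1,v_2] = [v_1,v_2] − [v_0,v_2] + [v_0,v_1].
The 24×16 boundary matrix has rank 15 and Smith normal form diag(1,1,1,1,1,1,1,1,1,1,1,1,1,1,1).

From H_k ≅ ker(∂_k) / im(∂_{k+1}) we obtain:

  H_2: rank ker ∂_2 − rank ∂_3 = (16 − 15) − 0 = 1, and there is no ∂_3, so H_2 = Z.

H_2 ≅ Z.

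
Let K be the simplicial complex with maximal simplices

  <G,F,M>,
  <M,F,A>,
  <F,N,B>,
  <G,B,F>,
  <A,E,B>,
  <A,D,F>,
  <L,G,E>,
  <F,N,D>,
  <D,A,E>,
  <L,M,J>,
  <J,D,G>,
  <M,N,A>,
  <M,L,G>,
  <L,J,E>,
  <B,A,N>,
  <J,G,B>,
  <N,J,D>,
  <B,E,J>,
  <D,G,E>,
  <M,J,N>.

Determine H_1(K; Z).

K has 10 vertices, 30 edges, 20 triangles.
rank ∂_1 = 9, rank ∂_2 = 20 ⇒ b_1 = 30 − 9 − 20 = 1; ∂_2 has invariant factor(s) [2] giving torsion. So H_1 = Z × Z/2.

H_1 = Z × Z/2.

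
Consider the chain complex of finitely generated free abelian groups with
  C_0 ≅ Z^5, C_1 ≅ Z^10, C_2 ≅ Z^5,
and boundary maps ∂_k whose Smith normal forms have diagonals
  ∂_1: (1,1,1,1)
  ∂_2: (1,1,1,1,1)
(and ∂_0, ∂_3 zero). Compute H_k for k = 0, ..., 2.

H_0 ≅ Z,  H_1 ≅ Z,  H_2 = 0.

H_0: b_0 = 5 − 0 − 4 = 1; torsion from ∂_1 factors > 1: none. So H_0 ≅ Z.
H_1: b_1 = 10 − 4 − 5 = 1; torsion from ∂_2 factors > 1: none. So H_1 ≅ Z.
H_2: b_2 = 5 − 5 − 0 = 0; torsion from ∂_3 factors > 1: none. So H_2 ≅ 0.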